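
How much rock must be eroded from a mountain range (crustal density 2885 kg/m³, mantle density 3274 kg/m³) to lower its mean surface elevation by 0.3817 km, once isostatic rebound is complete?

3.21 km

Net drop Δ = e − u = e − e ρ_c/ρ_m = e (ρ_m − ρ_c)/ρ_m.
e = Δ ρ_m/(ρ_m − ρ_c) = 0.3817 km × 3274/389 = 3.21 km.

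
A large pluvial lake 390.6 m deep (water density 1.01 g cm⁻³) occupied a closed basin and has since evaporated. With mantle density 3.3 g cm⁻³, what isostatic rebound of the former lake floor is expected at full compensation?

120 m

u = d ρ_w/ρ_m = 390.6 m × 1.01/3.3 = 120 m.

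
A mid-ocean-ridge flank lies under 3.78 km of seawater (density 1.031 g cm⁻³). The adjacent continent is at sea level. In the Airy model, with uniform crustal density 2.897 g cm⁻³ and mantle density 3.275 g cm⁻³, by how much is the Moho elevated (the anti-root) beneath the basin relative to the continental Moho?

Equating mass per unit area of the two columns: replacing crust with seawater at the top is compensated by replacing crust with mantle at the base: d (ρ_c − ρ_w) = a (ρ_m − ρ_c).
a = d (ρ_c − ρ_w)/(ρ_m − ρ_c) = 3.78 km × 1.866/0.378 = 18.7 km.

18.7 km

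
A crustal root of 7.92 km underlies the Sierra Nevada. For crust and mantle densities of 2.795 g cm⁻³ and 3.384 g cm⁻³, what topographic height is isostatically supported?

1.67 km

Isostatic balance requires: ρ_c h = (ρ_m − ρ_c) r.
h = r (ρ_m − ρ_c) / ρ_c = 7.92 km × (3.384 − 2.795) / 2.795 = 1.67 km.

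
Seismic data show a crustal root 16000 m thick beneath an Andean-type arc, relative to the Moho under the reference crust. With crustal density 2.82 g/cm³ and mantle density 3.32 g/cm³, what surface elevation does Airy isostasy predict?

2840 m

Equating mass per unit area of the two columns: ρ_c h = (ρ_m − ρ_c) r.
h = r (ρ_m − ρ_c) / ρ_c = 16000 m × (3.32 − 2.82) / 2.82 = 2840 m.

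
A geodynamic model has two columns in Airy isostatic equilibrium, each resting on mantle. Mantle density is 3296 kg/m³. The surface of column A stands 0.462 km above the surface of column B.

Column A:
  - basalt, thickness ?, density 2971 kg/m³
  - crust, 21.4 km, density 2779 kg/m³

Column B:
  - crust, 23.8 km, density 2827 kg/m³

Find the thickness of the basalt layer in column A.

4.99 km

Take the compensation level at the base of the deeper column (depth z_c below the surface of column A) and equate Σ ρ_i t_i down to z_c; mantle fills any gap and the z_c terms cancel.
Column A: x×2971 + 21.4×2779 + (z_c − 21.4 − x)×3296
Column B: 0.462×0 + 23.8×2827 + (z_c − 0.462 − 23.8)×3296
The z_c×3296 term appears on both sides and cancels. Collect the known terms of each column as K = Σ(ρt)_known − 3296 × (depth of known layers): K_A = 59470.6 − 3296×21.4 = −11063.8; K_B = 67282.6 − 3296×(0.462 + 23.8) = −12684.952.
Balance: K_A − x×(3296 − 2971) = K_B, so x = (K_A − K_B)/(3296 − 2971) = 1621.15/325 = 4.99 km.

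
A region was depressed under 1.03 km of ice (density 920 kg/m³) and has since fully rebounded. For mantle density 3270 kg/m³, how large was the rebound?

0.29 km

Removing the load lets mantle flow back in; uplift u satisfies ρ_ice t = ρ_m u.
u = t ρ_ice/ρ_m = 1.03 km × 920/3270 = 0.29 km.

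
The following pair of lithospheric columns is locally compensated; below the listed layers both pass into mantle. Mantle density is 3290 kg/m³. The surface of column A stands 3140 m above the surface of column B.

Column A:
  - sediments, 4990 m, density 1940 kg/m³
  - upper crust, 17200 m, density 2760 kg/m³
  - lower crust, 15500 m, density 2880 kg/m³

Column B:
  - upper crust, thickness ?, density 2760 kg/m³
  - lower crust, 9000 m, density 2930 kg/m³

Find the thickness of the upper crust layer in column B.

16300 m

Take the compensation level at the base of the deeper column (depth z_c below the surface of column A) and equate Σ ρ_i t_i down to z_c; mantle fills any gap and the z_c terms cancel.
Column A: 4990×1940 + 17200×2760 + 15500×2880 + (z_c − 37690)×3290
Column B: 3140×0 + x×2760 + 9000×2930 + (z_c − 3140 − 9000 − x)×3290
The z_c×3290 term appears on both sides and cancels. Collect the known terms of each column as K = Σ(ρt)_known − 3290 × (depth of known layers): K_A = 101792600 − 3290×37690 = −22207500; K_B = 26370000 − 3290×(3140 + 9000) = −13570600.
Balance: K_A = K_B − x×(3290 − 2760), so x = (K_B − K_A)/(3290 − 2760) = 8636900/530 = 16300 m.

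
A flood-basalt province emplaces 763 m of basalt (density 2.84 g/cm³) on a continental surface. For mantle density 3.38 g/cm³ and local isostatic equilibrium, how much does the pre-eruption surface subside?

641 m

Subaerial loading: s = t ρ_load / ρ_m.
s = 763 m × 2.84/3.38 = 641 m.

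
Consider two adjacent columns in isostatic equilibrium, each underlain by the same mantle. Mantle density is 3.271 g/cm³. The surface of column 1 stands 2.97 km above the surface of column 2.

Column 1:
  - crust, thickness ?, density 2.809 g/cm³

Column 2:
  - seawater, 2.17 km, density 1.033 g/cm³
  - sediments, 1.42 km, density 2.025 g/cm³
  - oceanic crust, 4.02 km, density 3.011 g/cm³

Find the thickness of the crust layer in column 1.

37.6 km

Take the compensation level at the base of the deeper column (depth z_c below the surface of column 1) and equate Σ ρ_i t_i down to z_c; mantle fills any gap and the z_c terms cancel.
Column 1: x×2.809 + (z_c − 0 − x)×3.271
Column 2: 2.97×0 + 2.17×1.033 + 1.42×2.025 + 4.02×3.011 + (z_c − 2.97 − 7.61)×3.271
The z_c×3.271 term appears on both sides and cancels. Collect the known terms of each column as K = Σ(ρt)_known − 3.271 × (depth of known layers): K_1 = 0 − 3.271×0 = 0; K_2 = 17.22133 − 3.271×(2.97 + 7.61) = −17.38585.
Balance: K_1 − x×(3.271 − 2.809) = K_2, so x = (K_1 − K_2)/(3.271 − 2.809) = 17.3858/0.462 = 37.6 km.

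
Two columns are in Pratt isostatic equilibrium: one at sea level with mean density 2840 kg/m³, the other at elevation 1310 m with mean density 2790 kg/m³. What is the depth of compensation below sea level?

73100 m

ρ_ref D = ρ (D + h) → D (ρ_ref − ρ) = ρ h.
D = ρ h/(ρ_ref − ρ) = 2790 × 1310 m/(2840 − 2790) = 73100 m.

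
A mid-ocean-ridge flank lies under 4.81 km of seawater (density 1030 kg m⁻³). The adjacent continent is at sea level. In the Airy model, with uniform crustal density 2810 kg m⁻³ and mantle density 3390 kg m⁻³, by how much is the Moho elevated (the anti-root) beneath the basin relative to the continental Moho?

For local isostatic compensation: replacing crust with seawater at the top is compensated by replacing crust with mantle at the base: d (ρ_c − ρ_w) = a (ρ_m − ρ_c).
a = d (ρ_c − ρ_w)/(ρ_m − ρ_c) = 4.81 km × 1780/580 = 14.8 km.

14.8 km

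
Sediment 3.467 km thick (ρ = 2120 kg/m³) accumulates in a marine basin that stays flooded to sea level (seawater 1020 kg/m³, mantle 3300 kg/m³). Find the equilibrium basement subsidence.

1.67 km

Submarine loading: the sediment displaces seawater, and the subsidence is in turn flooded, so s (ρ_m − ρ_w) = t (ρ_sed − ρ_w).
s = 3.467 km × (2120 − 1020) / (3300 − 1020) = 1.67 km.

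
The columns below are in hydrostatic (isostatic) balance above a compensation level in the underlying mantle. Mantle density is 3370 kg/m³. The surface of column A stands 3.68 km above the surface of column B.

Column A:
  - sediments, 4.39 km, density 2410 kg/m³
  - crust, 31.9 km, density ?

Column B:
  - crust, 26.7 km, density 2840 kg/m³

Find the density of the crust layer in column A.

Take the compensation level at the base of the deeper column (depth z_c below the surface of column A) and equate Σ ρ_i t_i down to z_c; mantle fills any gap and the z_c terms cancel.
Column A: 4.39×2410 + 31.9×ρ + (z_c − 36.29)×3370
Column B: 3.68×0 + 26.7×2840 + (z_c − 3.68 − 26.7)×3370
The z_c×3370 term appears on both sides and cancels. Collect the known terms of each column as K = Σ(ρt)_known − 3370 × (depth of known layers): K_A = 10579.9 − 3370×36.29 = −111717.4; K_B = 75828 − 3370×(3.68 + 26.7) = −26552.6.
Balance: K_A + 31.9×ρ = K_B, so ρ = (K_B − K_A)/31.9 = 85164.8/31.9 = 2670 kg/m³.

2670 kg/m³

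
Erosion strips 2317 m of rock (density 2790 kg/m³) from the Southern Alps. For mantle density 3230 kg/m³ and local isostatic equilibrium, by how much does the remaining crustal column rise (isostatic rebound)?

Unloading: uplift u = e ρ_c/ρ_m = 2317 m × 2790/3230 = 2000 m.

2000 m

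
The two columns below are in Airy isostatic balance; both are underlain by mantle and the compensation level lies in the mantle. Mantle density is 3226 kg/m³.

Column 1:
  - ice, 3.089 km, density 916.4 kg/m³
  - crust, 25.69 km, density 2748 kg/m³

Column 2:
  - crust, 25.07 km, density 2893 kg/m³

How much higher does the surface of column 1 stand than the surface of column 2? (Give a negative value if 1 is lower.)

For any compensation level in the mantle, the mantle terms cancel and isostasy reduces to e = (Σt_1 − Σt_2) − (Σ(ρt)_1 − Σ(ρt)_2) / ρ_m.
Σt_1 = 28.779 km; Σt_2 = 25.07 km; Σ(ρt)_1 = 73426.8796; Σ(ρt)_2 = 72527.51 (in km·kg/m³).
e = (28.779 − 25.07) − (73426.8796 − 72527.51) / 3226 = 3.43 km.

3.43 km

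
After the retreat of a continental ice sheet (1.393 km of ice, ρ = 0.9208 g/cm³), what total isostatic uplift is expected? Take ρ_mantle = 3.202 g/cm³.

Removing the load lets mantle flow back in; uplift u satisfies ρ_ice t = ρ_m u.
u = t ρ_ice/ρ_m = 1.393 km × 0.9208/3.202 = 0.401 km.

0.401 km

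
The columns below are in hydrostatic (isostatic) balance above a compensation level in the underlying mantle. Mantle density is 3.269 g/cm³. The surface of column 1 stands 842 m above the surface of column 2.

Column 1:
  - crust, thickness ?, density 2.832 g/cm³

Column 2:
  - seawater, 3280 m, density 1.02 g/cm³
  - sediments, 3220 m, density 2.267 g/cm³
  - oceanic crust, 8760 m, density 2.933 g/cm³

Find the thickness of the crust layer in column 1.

37300 m

Take the compensation level at the base of the deeper column (depth z_c below the surface of column 1) and equate Σ ρ_i t_i down to z_c; mantle fills any gap and the z_c terms cancel.
Column 1: x×2.832 + (z_c − 0 − x)×3.269
Column 2: 842×0 + 3280×1.02 + 3220×2.267 + 8760×2.933 + (z_c − 842 − 15260)×3.269
The z_c×3.269 term appears on both sides and cancels. Collect the known terms of each column as K = Σ(ρt)_known − 3.269 × (depth of known layers): K_1 = 0 − 3.269×0 = 0; K_2 = 36338.42 − 3.269×(842 + 15260) = −16299.018.
Balance: K_1 − x×(3.269 − 2.832) = K_2, so x = (K_1 − K_2)/(3.269 − 2.832) = 16299/0.437 = 37300 m.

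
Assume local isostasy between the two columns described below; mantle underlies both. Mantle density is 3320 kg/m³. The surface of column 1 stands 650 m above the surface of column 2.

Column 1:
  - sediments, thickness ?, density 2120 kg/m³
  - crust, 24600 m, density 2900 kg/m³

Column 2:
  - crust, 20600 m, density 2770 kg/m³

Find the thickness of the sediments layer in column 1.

2630 m

Take the compensation level at the base of the deeper column (depth z_c below the surface of column 1) and equate Σ ρ_i t_i down to z_c; mantle fills any gap and the z_c terms cancel.
Column 1: x×2120 + 24600×2900 + (z_c − 24600 − x)×3320
Column 2: 650×0 + 20600×2770 + (z_c − 650 − 20600)×3320
The z_c×3320 term appears on both sides and cancels. Collect the known terms of each column as K = Σ(ρt)_known − 3320 × (depth of known layers): K_1 = 71340000 − 3320×24600 = −10332000; K_2 = 57062000 − 3320×(650 + 20600) = −13488000.
Balance: K_1 − x×(3320 − 2120) = K_2, so x = (K_1 − K_2)/(3320 − 2120) = 3156000/1200 = 2630 m.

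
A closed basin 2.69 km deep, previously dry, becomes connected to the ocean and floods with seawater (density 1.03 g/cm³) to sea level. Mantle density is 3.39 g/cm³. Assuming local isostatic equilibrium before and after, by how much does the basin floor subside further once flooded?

1.17 km

After flooding the water column is d + s deep. Its weight must equal the weight of mantle displaced by the extra subsidence s: (d + s) ρ_w = s ρ_m.
s = d ρ_w / (ρ_m − ρ_w) = 2.69 km × 1.03/(3.39 − 1.03) = 1.17 km.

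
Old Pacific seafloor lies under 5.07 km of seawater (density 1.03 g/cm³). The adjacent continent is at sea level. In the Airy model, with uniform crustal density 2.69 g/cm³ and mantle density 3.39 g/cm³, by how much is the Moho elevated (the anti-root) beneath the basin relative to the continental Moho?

12 km

Isostatic balance requires: replacing crust with seawater at the top is compensated by replacing crust with mantle at the base: d (ρ_c − ρ_w) = a (ρ_m − ρ_c).
a = d (ρ_c − ρ_w)/(ρ_m − ρ_c) = 5.07 km × 1.66/0.7 = 12 km.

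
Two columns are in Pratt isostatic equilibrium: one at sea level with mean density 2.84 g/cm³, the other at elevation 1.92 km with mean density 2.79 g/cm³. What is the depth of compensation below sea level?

107 km

ρ_ref D = ρ (D + h) → D (ρ_ref − ρ) = ρ h.
D = ρ h/(ρ_ref − ρ) = 2.79 × 1.92 km/(2.84 − 2.79) = 107 km.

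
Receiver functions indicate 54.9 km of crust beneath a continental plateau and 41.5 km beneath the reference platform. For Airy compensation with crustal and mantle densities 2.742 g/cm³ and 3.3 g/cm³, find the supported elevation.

Excess crust Δ = 54.9 km − 41.5 km = 13.4 km, split between elevation h and root r with h + r = Δ.
Airy balance ρ_c h = (ρ_m − ρ_c) r gives r = h ρ_c/(ρ_m − ρ_c), so h (1 + ρ_c/(ρ_m − ρ_c)) = Δ, i.e. h = Δ (ρ_m − ρ_c)/ρ_m.
h = 13.4 km × 0.558/3.3 = 2.27 km.

2.27 km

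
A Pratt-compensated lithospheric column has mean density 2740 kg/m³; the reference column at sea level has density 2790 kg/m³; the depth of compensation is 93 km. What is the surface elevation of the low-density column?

1.7 km

ρ_ref D = ρ (D + h) → h = D (ρ_ref − ρ)/ρ.
h = 93 km × (2790 − 2740)/2740 = 1.7 km.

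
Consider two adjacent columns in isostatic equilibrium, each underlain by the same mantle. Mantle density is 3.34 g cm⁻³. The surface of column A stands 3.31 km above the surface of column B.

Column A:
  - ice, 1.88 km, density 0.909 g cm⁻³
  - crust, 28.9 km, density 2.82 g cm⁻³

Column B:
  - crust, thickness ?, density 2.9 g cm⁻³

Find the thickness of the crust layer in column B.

19.4 km

Take the compensation level at the base of the deeper column (depth z_c below the surface of column A) and equate Σ ρ_i t_i down to z_c; mantle fills any gap and the z_c terms cancel.
Column A: 1.88×0.909 + 28.9×2.82 + (z_c − 30.78)×3.34
Column B: 3.31×0 + x×2.9 + (z_c − 3.31 − 0 − x)×3.34
The z_c×3.34 term appears on both sides and cancels. Collect the known terms of each column as K = Σ(ρt)_known − 3.34 × (depth of known layers): K_A = 83.20692 − 3.34×30.78 = −19.59828; K_B = 0 − 3.34×(3.31 + 0) = −11.0554.
Balance: K_A = K_B − x×(3.34 − 2.9), so x = (K_B − K_A)/(3.34 − 2.9) = 8.54288/0.44 = 19.4 km.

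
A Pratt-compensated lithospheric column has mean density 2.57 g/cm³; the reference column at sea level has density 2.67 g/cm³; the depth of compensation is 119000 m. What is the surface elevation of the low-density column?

4630 m

ρ_ref D = ρ (D + h) → h = D (ρ_ref − ρ)/ρ.
h = 119000 m × (2.67 − 2.57)/2.57 = 4630 m.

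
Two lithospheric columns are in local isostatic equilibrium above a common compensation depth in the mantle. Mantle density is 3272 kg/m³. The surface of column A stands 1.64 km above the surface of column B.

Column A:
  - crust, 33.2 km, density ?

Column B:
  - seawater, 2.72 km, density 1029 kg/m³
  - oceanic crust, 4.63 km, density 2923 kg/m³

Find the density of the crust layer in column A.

2880 kg/m³

Take the compensation level at the base of the deeper column (depth z_c below the surface of column A) and equate Σ ρ_i t_i down to z_c; mantle fills any gap and the z_c terms cancel.
Column A: 33.2×ρ + (z_c − 33.2)×3272
Column B: 1.64×0 + 2.72×1029 + 4.63×2923 + (z_c − 1.64 − 7.35)×3272
The z_c×3272 term appears on both sides and cancels. Collect the known terms of each column as K = Σ(ρt)_known − 3272 × (depth of known layers): K_A = 0 − 3272×33.2 = −108630.4; K_B = 16332.37 − 3272×(1.64 + 7.35) = −13082.91.
Balance: K_A + 33.2×ρ = K_B, so ρ = (K_B − K_A)/33.2 = 95547.5/33.2 = 2880 kg/m³.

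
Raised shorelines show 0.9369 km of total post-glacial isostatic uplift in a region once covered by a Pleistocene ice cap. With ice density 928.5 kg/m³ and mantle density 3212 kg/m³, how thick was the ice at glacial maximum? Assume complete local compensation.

u = t ρ_ice/ρ_m → t = u ρ_m/ρ_ice = 0.9369 km × 3212/928.5 = 3.24 km.

3.24 km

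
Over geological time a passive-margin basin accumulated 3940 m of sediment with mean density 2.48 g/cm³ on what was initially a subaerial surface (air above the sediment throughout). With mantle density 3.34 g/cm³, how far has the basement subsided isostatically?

2930 m

Subaerial load: s = t ρ_sed / ρ_m = 3940 m × 2.48/3.34 = 2930 m.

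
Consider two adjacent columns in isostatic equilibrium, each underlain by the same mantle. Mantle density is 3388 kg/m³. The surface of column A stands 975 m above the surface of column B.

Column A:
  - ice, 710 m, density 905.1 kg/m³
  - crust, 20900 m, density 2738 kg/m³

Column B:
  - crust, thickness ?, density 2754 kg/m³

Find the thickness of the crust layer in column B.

19000 m

Take the compensation level at the base of the deeper column (depth z_c below the surface of column A) and equate Σ ρ_i t_i down to z_c; mantle fills any gap and the z_c terms cancel.
Column A: 710×905.1 + 20900×2738 + (z_c − 21610)×3388
Column B: 975×0 + x×2754 + (z_c − 975 − 0 − x)×3388
The z_c×3388 term appears on both sides and cancels. Collect the known terms of each column as K = Σ(ρt)_known − 3388 × (depth of known layers): K_A = 57866821 − 3388×21610 = −15347859; K_B = 0 − 3388×(975 + 0) = −3303300.
Balance: K_A = K_B − x×(3388 − 2754), so x = (K_B − K_A)/(3388 − 2754) = 12044600/634 = 19000 m.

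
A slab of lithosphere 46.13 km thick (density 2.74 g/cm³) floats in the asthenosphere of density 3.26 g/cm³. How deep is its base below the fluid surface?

38.8 km

Draft d = t ρ_obj/ρ_fluid = 46.13 km × 2.74/3.26 = 38.8 km.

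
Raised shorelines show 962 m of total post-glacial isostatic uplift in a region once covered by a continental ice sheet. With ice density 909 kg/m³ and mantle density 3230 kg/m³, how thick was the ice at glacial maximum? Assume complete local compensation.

u = t ρ_ice/ρ_m → t = u ρ_m/ρ_ice = 962 m × 3230/909 = 3420 m.

3420 m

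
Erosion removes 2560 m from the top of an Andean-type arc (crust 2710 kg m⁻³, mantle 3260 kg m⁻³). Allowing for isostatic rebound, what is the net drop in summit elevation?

Rebound u = e ρ_c/ρ_m = 2560 m × 2710/3260 = 2128 m.
Net surface drop = e − u = 2560 m − 2128 m = e (ρ_m − ρ_c)/ρ_m = 432 m.

432 m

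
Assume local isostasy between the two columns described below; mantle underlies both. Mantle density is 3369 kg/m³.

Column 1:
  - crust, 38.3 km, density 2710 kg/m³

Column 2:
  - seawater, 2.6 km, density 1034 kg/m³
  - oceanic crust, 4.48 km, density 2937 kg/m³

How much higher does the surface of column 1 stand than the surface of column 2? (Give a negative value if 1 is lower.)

For any compensation level in the mantle, the mantle terms cancel and isostasy reduces to e = (Σt_1 − Σt_2) − (Σ(ρt)_1 − Σ(ρt)_2) / ρ_m.
Σt_1 = 38.3 km; Σt_2 = 7.08 km; Σ(ρt)_1 = 103793; Σ(ρt)_2 = 15846.16 (in km·kg/m³).
e = (38.3 − 7.08) − (103793 − 15846.16) / 3369 = 5.12 km.

5.12 km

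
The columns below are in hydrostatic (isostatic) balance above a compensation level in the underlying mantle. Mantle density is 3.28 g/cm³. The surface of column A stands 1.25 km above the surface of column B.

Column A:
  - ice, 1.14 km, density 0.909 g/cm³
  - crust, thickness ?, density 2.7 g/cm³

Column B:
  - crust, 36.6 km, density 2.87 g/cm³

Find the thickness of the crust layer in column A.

28.3 km

Take the compensation level at the base of the deeper column (depth z_c below the surface of column A) and equate Σ ρ_i t_i down to z_c; mantle fills any gap and the z_c terms cancel.
Column A: 1.14×0.909 + x×2.7 + (z_c − 1.14 − x)×3.28
Column B: 1.25×0 + 36.6×2.87 + (z_c − 1.25 − 36.6)×3.28
The z_c×3.28 term appears on both sides and cancels. Collect the known terms of each column as K = Σ(ρt)_known − 3.28 × (depth of known layers): K_A = 1.03626 − 3.28×1.14 = −2.70294; K_B = 105.042 − 3.28×(1.25 + 36.6) = −19.106.
Balance: K_A − x×(3.28 − 2.7) = K_B, so x = (K_A − K_B)/(3.28 − 2.7) = 16.4031/0.58 = 28.3 km.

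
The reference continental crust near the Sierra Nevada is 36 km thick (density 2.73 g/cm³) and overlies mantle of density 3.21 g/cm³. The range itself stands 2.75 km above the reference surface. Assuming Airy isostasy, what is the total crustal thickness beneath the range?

Root depth r = h ρ_c / (ρ_m − ρ_c) = 2.75 km × 2.73 / 0.48 = 15.64 km.
Total thickness = T + h + r = 36 km + 2.75 km + 15.64 km = 54.4 km.

54.4 km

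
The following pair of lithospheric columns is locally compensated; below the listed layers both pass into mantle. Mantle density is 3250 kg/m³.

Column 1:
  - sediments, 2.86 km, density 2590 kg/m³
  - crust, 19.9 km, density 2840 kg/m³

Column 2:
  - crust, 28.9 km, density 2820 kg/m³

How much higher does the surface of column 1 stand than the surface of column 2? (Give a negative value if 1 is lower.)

−0.732 km

For any compensation level in the mantle, the mantle terms cancel and isostasy reduces to e = (Σt_1 − Σt_2) − (Σ(ρt)_1 − Σ(ρt)_2) / ρ_m.
Σt_1 = 22.76 km; Σt_2 = 28.9 km; Σ(ρt)_1 = 63923.4; Σ(ρt)_2 = 81498 (in km·kg/m³).
e = (22.76 − 28.9) − (63923.4 − 81498) / 3250 = −0.732 km.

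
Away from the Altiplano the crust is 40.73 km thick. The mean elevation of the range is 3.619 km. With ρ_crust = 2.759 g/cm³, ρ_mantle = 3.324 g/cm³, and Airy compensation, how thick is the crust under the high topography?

62 km

Root depth r = h ρ_c / (ρ_m − ρ_c) = 3.619 km × 2.759 / 0.565 = 17.67 km.
Total thickness = T + h + r = 40.73 km + 3.619 km + 17.67 km = 62 km.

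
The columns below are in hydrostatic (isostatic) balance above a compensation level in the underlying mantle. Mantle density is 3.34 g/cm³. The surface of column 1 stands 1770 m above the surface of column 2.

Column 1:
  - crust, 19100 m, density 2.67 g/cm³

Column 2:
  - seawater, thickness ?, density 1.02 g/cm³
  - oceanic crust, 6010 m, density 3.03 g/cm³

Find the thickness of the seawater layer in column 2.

2160 m

Take the compensation level at the base of the deeper column (depth z_c below the surface of column 1) and equate Σ ρ_i t_i down to z_c; mantle fills any gap and the z_c terms cancel.
Column 1: 19100×2.67 + (z_c − 19100)×3.34
Column 2: 1770×0 + x×1.02 + 6010×3.03 + (z_c − 1770 − 6010 − x)×3.34
The z_c×3.34 term appears on both sides and cancels. Collect the known terms of each column as K = Σ(ρt)_known − 3.34 × (depth of known layers): K_1 = 50997 − 3.34×19100 = −12797; K_2 = 18210.3 − 3.34×(1770 + 6010) = −7774.9.
Balance: K_1 = K_2 − x×(3.34 − 1.02), so x = (K_2 − K_1)/(3.34 − 1.02) = 5022.1/2.32 = 2160 m.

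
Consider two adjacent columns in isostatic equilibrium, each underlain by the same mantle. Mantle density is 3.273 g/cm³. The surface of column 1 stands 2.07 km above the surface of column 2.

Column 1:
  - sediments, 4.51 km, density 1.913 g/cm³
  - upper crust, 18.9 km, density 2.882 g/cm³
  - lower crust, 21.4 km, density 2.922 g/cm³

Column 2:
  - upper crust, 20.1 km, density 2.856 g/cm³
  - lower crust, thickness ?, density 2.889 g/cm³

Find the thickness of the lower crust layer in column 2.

15.3 km

Take the compensation level at the base of the deeper column (depth z_c below the surface of column 1) and equate Σ ρ_i t_i down to z_c; mantle fills any gap and the z_c terms cancel.
Column 1: 4.51×1.913 + 18.9×2.882 + 21.4×2.922 + (z_c − 44.81)×3.273
Column 2: 2.07×0 + 20.1×2.856 + x×2.889 + (z_c − 2.07 − 20.1 − x)×3.273
The z_c×3.273 term appears on both sides and cancels. Collect the known terms of each column as K = Σ(ρt)_known − 3.273 × (depth of known layers): K_1 = 125.62823 − 3.273×44.81 = −21.0349; K_2 = 57.4056 − 3.273×(2.07 + 20.1) = −15.15681.
Balance: K_1 = K_2 − x×(3.273 − 2.889), so x = (K_2 − K_1)/(3.273 − 2.889) = 5.87809/0.384 = 15.3 km.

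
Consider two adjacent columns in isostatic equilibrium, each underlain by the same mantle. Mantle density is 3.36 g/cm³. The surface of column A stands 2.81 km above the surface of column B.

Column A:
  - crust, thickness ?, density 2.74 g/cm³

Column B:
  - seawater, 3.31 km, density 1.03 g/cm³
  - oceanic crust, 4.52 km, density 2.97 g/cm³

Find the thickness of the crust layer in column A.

Take the compensation level at the base of the deeper column (depth z_c below the surface of column A) and equate Σ ρ_i t_i down to z_c; mantle fills any gap and the z_c terms cancel.
Column A: x×2.74 + (z_c − 0 − x)×3.36
Column B: 2.81×0 + 3.31×1.03 + 4.52×2.97 + (z_c − 2.81 − 7.83)×3.36
The z_c×3.36 term appears on both sides and cancels. Collect the known terms of each column as K = Σ(ρt)_known − 3.36 × (depth of known layers): K_A = 0 − 3.36×0 = 0; K_B = 16.8337 − 3.36×(2.81 + 7.83) = −18.9167.
Balance: K_A − x×(3.36 − 2.74) = K_B, so x = (K_A − K_B)/(3.36 − 2.74) = 18.9167/0.62 = 30.5 km.

30.5 km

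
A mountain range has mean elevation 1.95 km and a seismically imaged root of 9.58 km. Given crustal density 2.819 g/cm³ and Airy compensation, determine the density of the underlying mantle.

Airy balance: ρ_c h = (ρ_m − ρ_c) r → ρ_m = ρ_c (1 + h/r).
ρ_m = 2.819 × (1 + 1.95 km/9.58 km) = 3.39 g/cm³.

3.39 g/cm³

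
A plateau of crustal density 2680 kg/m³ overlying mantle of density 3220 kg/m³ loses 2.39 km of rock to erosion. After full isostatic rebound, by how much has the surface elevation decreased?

0.401 km

Rebound u = e ρ_c/ρ_m = 2.39 km × 2680/3220 = 1.989 km.
Net surface drop = e − u = 2.39 km − 1.989 km = e (ρ_m − ρ_c)/ρ_m = 0.401 km.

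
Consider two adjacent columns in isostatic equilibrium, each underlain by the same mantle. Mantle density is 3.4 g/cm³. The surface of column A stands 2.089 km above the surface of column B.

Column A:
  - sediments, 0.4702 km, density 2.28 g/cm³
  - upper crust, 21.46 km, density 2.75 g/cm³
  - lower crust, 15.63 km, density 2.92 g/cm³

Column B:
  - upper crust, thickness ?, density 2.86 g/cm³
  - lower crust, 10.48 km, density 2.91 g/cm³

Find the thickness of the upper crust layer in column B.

Take the compensation level at the base of the deeper column (depth z_c below the surface of column A) and equate Σ ρ_i t_i down to z_c; mantle fills any gap and the z_c terms cancel.
Column A: 0.4702×2.28 + 21.46×2.75 + 15.63×2.92 + (z_c − 37.5602)×3.4
Column B: 2.089×0 + x×2.86 + 10.48×2.91 + (z_c − 2.089 − 10.48 − x)×3.4
The z_c×3.4 term appears on both sides and cancels. Collect the known terms of each column as K = Σ(ρt)_known − 3.4 × (depth of known layers): K_A = 105.726656 − 3.4×37.5602 = −21.978024; K_B = 30.4968 − 3.4×(2.089 + 10.48) = −12.2378.
Balance: K_A = K_B − x×(3.4 − 2.86), so x = (K_B − K_A)/(3.4 − 2.86) = 9.74022/0.54 = 18 km.

18 km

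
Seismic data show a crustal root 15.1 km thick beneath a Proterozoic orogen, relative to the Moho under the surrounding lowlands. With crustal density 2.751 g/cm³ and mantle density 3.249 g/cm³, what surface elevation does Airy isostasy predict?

Equating mass per unit area of the two columns: ρ_c h = (ρ_m − ρ_c) r.
h = r (ρ_m − ρ_c) / ρ_c = 15.1 km × (3.249 − 2.751) / 2.751 = 2.73 km.

2.73 km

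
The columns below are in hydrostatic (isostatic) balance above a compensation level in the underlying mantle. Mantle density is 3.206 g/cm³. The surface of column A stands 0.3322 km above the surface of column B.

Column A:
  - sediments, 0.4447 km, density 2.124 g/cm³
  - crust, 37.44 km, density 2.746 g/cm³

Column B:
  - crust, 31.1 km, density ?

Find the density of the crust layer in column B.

2.67 g/cm³

Take the compensation level at the base of the deeper column (depth z_c below the surface of column A) and equate Σ ρ_i t_i down to z_c; mantle fills any gap and the z_c terms cancel.
Column A: 0.4447×2.124 + 37.44×2.746 + (z_c − 37.8847)×3.206
Column B: 0.3322×0 + 31.1×ρ + (z_c − 0.3322 − 31.1)×3.206
The z_c×3.206 term appears on both sides and cancels. Collect the known terms of each column as K = Σ(ρt)_known − 3.206 × (depth of known layers): K_A = 103.754783 − 3.206×37.8847 = −17.7035654; K_B = 0 − 3.206×(0.3322 + 31.1) = −100.771633.
Balance: K_A = K_B + 31.1×ρ, so ρ = (K_A − K_B)/31.1 = 83.0681/31.1 = 2.67 g/cm³.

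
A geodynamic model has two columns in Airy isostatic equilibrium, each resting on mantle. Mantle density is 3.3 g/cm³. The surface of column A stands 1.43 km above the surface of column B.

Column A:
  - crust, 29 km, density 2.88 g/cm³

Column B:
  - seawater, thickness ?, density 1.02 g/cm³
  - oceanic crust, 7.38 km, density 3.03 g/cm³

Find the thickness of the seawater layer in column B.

2.4 km

Take the compensation level at the base of the deeper column (depth z_c below the surface of column A) and equate Σ ρ_i t_i down to z_c; mantle fills any gap and the z_c terms cancel.
Column A: 29×2.88 + (z_c − 29)×3.3
Column B: 1.43×0 + x×1.02 + 7.38×3.03 + (z_c − 1.43 − 7.38 − x)×3.3
The z_c×3.3 term appears on both sides and cancels. Collect the known terms of each column as K = Σ(ρt)_known − 3.3 × (depth of known layers): K_A = 83.52 − 3.3×29 = −12.18; K_B = 22.3614 − 3.3×(1.43 + 7.38) = −6.7116.
Balance: K_A = K_B − x×(3.3 − 1.02), so x = (K_B − K_A)/(3.3 − 1.02) = 5.4684/2.28 = 2.4 km.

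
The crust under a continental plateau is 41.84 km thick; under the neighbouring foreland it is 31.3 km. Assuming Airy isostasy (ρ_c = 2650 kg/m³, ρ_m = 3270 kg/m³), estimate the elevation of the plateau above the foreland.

2 km

Excess crust Δ = 41.84 km − 31.3 km = 10.54 km, split between elevation h and root r with h + r = Δ.
Airy balance ρ_c h = (ρ_m − ρ_c) r gives r = h ρ_c/(ρ_m − ρ_c), so h (1 + ρ_c/(ρ_m − ρ_c)) = Δ, i.e. h = Δ (ρ_m − ρ_c)/ρ_m.
h = 10.54 km × 620/3270 = 2 km.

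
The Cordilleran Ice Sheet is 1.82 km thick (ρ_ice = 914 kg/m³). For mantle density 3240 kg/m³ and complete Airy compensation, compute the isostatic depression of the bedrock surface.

0.513 km

Balancing pressure at the compensation depth: the ice load ρ_ice t is balanced by mantle displaced below, ρ_m s.
s = t ρ_ice / ρ_m = 1.82 km × 914/3240 = 0.513 km.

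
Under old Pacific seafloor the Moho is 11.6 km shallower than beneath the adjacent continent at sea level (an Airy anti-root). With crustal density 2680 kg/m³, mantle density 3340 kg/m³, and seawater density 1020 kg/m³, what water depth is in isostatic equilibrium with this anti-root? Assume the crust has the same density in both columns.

Replacing a thickness d of crust by seawater at the top must be balanced by replacing crust with mantle at the base: d (ρ_c − ρ_w) = a (ρ_m − ρ_c).
d = a (ρ_m − ρ_c)/(ρ_c − ρ_w) = 11.6 km × 660/1660 = 4.61 km.

4.61 km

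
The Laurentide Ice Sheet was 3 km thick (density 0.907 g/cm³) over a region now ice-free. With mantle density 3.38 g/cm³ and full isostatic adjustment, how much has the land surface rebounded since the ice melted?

0.805 km

Removing the load lets mantle flow back in; uplift u satisfies ρ_ice t = ρ_m u.
u = t ρ_ice/ρ_m = 3 km × 0.907/3.38 = 0.805 km.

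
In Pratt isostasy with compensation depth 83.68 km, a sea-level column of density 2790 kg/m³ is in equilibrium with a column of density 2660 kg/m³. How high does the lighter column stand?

ρ_ref D = ρ (D + h) → h = D (ρ_ref − ρ)/ρ.
h = 83.68 km × (2790 − 2660)/2660 = 4.09 km.

4.09 km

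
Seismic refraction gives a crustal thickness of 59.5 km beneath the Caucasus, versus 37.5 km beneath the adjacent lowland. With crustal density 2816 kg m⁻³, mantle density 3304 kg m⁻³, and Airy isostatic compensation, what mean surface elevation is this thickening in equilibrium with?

Excess crust Δ = 59.5 km − 37.5 km = 22 km, split between elevation h and root r with h + r = Δ.
Airy balance ρ_c h = (ρ_m − ρ_c) r gives r = h ρ_c/(ρ_m − ρ_c), so h (1 + ρ_c/(ρ_m − ρ_c)) = Δ, i.e. h = Δ (ρ_m − ρ_c)/ρ_m.
h = 22 km × 488/3304 = 3.25 km.

3.25 km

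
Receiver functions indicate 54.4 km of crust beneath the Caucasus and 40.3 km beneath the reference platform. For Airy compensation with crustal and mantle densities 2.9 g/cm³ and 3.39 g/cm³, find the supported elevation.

Excess crust Δ = 54.4 km − 40.3 km = 14.1 km, split between elevation h and root r with h + r = Δ.
Airy balance ρ_c h = (ρ_m − ρ_c) r gives r = h ρ_c/(ρ_m − ρ_c), so h (1 + ρ_c/(ρ_m − ρ_c)) = Δ, i.e. h = Δ (ρ_m − ρ_c)/ρ_m.
h = 14.1 km × 0.49/3.39 = 2.04 km.

2.04 km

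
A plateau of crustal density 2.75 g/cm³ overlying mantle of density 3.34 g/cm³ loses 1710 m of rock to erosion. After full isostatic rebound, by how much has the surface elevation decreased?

302 m

Rebound u = e ρ_c/ρ_m = 1710 m × 2.75/3.34 = 1408 m.
Net surface drop = e − u = 1710 m − 1408 m = e (ρ_m − ρ_c)/ρ_m = 302 m.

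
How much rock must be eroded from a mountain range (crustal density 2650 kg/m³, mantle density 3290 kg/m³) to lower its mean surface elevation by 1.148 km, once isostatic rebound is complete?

5.9 km

Net drop Δ = e − u = e − e ρ_c/ρ_m = e (ρ_m − ρ_c)/ρ_m.
e = Δ ρ_m/(ρ_m − ρ_c) = 1.148 km × 3290/640 = 5.9 km.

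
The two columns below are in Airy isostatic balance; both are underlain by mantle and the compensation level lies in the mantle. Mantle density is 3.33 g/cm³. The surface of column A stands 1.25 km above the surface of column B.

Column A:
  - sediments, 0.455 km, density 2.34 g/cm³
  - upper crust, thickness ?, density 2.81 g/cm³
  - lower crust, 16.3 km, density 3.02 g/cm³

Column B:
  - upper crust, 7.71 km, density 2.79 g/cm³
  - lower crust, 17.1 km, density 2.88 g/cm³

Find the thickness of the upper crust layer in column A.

20.2 km

Take the compensation level at the base of the deeper column (depth z_c below the surface of column A) and equate Σ ρ_i t_i down to z_c; mantle fills any gap and the z_c terms cancel.
Column A: 0.455×2.34 + x×2.81 + 16.3×3.02 + (z_c − 16.755 − x)×3.33
Column B: 1.25×0 + 7.71×2.79 + 17.1×2.88 + (z_c − 1.25 − 24.81)×3.33
The z_c×3.33 term appears on both sides and cancels. Collect the known terms of each column as K = Σ(ρt)_known − 3.33 × (depth of known layers): K_A = 50.2907 − 3.33×16.755 = −5.50345; K_B = 70.7589 − 3.33×(1.25 + 24.81) = −16.0209.
Balance: K_A − x×(3.33 − 2.81) = K_B, so x = (K_A − K_B)/(3.33 − 2.81) = 10.5175/0.52 = 20.2 km.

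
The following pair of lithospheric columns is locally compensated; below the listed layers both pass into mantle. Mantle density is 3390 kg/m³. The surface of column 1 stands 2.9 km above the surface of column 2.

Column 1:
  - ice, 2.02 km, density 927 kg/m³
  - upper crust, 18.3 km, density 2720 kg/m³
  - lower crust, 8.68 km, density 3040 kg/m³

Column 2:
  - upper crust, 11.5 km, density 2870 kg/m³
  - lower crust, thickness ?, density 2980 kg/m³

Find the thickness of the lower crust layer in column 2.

10.9 km

Take the compensation level at the base of the deeper column (depth z_c below the surface of column 1) and equate Σ ρ_i t_i down to z_c; mantle fills any gap and the z_c terms cancel.
Column 1: 2.02×927 + 18.3×2720 + 8.68×3040 + (z_c − 29)×3390
Column 2: 2.9×0 + 11.5×2870 + x×2980 + (z_c − 2.9 − 11.5 − x)×3390
The z_c×3390 term appears on both sides and cancels. Collect the known terms of each column as K = Σ(ρt)_known − 3390 × (depth of known layers): K_1 = 78035.74 − 3390×29 = −20274.26; K_2 = 33005 − 3390×(2.9 + 11.5) = −15811.
Balance: K_1 = K_2 − x×(3390 − 2980), so x = (K_2 − K_1)/(3390 − 2980) = 4463.26/410 = 10.9 km.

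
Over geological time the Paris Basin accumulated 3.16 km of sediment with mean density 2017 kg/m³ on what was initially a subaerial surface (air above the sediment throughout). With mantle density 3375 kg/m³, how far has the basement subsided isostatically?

1.89 km

Subaerial load: s = t ρ_sed / ρ_m = 3.16 km × 2017/3375 = 1.89 km.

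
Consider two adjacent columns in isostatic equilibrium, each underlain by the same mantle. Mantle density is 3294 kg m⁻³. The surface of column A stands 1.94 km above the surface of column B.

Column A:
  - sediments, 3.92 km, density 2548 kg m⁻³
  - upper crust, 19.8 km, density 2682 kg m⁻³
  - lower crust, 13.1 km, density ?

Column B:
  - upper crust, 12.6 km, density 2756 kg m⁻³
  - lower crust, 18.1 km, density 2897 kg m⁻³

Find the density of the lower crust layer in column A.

Take the compensation level at the base of the deeper column (depth z_c below the surface of column A) and equate Σ ρ_i t_i down to z_c; mantle fills any gap and the z_c terms cancel.
Column A: 3.92×2548 + 19.8×2682 + 13.1×ρ + (z_c − 36.82)×3294
Column B: 1.94×0 + 12.6×2756 + 18.1×2897 + (z_c − 1.94 − 30.7)×3294
The z_c×3294 term appears on both sides and cancels. Collect the known terms of each column as K = Σ(ρt)_known − 3294 × (depth of known layers): K_A = 63091.76 − 3294×36.82 = −58193.32; K_B = 87161.3 − 3294×(1.94 + 30.7) = −20354.86.
Balance: K_A + 13.1×ρ = K_B, so ρ = (K_B − K_A)/13.1 = 37838.5/13.1 = 2890 kg m⁻³.

2890 kg m⁻³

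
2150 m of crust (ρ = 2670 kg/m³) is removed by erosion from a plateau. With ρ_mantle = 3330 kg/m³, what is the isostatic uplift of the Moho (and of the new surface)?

1720 m

Unloading: uplift u = e ρ_c/ρ_m = 2150 m × 2670/3330 = 1720 m.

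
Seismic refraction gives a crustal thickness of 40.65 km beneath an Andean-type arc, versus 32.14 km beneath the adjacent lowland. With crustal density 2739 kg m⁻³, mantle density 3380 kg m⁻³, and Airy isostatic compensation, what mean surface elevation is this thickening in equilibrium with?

1.61 km

Excess crust Δ = 40.65 km − 32.14 km = 8.51 km, split between elevation h and root r with h + r = Δ.
Airy balance ρ_c h = (ρ_m − ρ_c) r gives r = h ρ_c/(ρ_m − ρ_c), so h (1 + ρ_c/(ρ_m − ρ_c)) = Δ, i.e. h = Δ (ρ_m − ρ_c)/ρ_m.
h = 8.51 km × 641/3380 = 1.61 km.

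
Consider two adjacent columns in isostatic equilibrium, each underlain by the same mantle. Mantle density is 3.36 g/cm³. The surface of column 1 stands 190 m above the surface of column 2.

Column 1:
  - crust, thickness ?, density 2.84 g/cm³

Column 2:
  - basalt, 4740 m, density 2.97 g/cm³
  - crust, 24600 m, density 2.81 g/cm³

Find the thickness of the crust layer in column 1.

Take the compensation level at the base of the deeper column (depth z_c below the surface of column 1) and equate Σ ρ_i t_i down to z_c; mantle fills any gap and the z_c terms cancel.
Column 1: x×2.84 + (z_c − 0 − x)×3.36
Column 2: 190×0 + 4740×2.97 + 24600×2.81 + (z_c − 190 − 29340)×3.36
The z_c×3.36 term appears on both sides and cancels. Collect the known terms of each column as K = Σ(ρt)_known − 3.36 × (depth of known layers): K_1 = 0 − 3.36×0 = 0; K_2 = 83203.8 − 3.36×(190 + 29340) = −16017.
Balance: K_1 − x×(3.36 − 2.84) = K_2, so x = (K_1 − K_2)/(3.36 − 2.84) = 16017/0.52 = 30800 m.

30800 m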